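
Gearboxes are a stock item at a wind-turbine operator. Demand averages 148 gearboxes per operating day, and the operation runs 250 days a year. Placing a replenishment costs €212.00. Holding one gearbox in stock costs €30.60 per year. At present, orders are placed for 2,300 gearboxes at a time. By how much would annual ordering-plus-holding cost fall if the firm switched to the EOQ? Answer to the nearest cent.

Annual demand D = 148 × 250 = 37,000.
EOQ = √(2DS/H) = √(2 × 37,000 × 212 / 30.6) ≈ 716.02.
Cost at Q* = (D/Q*)S + (Q*/2)H = √(2DSH) ≈ €21,910.11.
Cost at Q = 2,300: (37,000/2,300)×212 + (2,300/2)×30.6 = €3,410.43 + €35,190.00 = €38,600.43.
Excess = €38,600.43 − €21,910.11 = €16,690.33.

Extra cost ≈ €16,690.33 per year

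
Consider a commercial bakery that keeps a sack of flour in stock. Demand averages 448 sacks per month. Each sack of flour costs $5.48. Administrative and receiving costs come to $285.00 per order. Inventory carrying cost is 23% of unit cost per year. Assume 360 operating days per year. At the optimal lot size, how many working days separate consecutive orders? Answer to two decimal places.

Annual demand D = 448 × 12 = 5,376.
Holding cost H = 0.23 × $5.48 = $1.2604 per unit per year.
Q* = √(2DS/H) = √(2 × 5,376 × 285 / 1.2604) ≈ 1559.24.
Cycle time = Q*/D × 360 = 1559.24 / 5,376 × 360 ≈ 104.413 days.

T ≈ 104.41 days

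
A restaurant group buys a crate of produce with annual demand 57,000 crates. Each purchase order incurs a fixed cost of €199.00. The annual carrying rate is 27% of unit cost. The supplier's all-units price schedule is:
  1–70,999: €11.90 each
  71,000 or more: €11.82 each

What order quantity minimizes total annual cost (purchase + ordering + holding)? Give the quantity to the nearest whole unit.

Holding cost per unit per year at price C is H = 0.27·C.
For each price level, check whether its EOQ is feasible; otherwise the best quantity at that price is the breakpoint.
EOQ at €11.90 = 2657.2 (feasible in tier 1): TC = 57,000×€11.90 + (57,000/2657.2)×199 + (2657.2/2)×0.27×€11.90 = €686,837.57.
EOQ at €11.82 = 2666.2 < 71000, so use break Q=71000: TC = 57,000×€11.82 + (57,000/71000.0)×199 + (71000.0/2)×0.27×€11.82 = €787,194.46.
Lowest total cost is €686,837.57 at Q = 2657.2.

Q* ≈ 2,657 crates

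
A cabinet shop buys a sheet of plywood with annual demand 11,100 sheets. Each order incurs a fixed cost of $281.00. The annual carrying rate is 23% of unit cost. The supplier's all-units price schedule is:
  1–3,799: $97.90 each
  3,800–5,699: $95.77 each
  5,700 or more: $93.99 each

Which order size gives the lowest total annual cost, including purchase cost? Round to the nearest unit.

Q* ≈ 526 sheets

Holding cost per unit per year at price C is H = 0.23·C.
Evaluate total cost at each tier's feasible EOQ or, if the EOQ is below the tier, at the tier's minimum quantity.
EOQ at $97.90 = 526.3 (feasible in tier 1): TC = 11,100×$97.90 + (11,100/526.3)×281 + (526.3/2)×0.23×$97.90 = $1,098,541.82.
EOQ at $95.77 = 532.2 < 3800, so use break Q=3800: TC = 11,100×$95.77 + (11,100/3800.0)×281 + (3800.0/2)×0.23×$95.77 = $1,105,719.31.
EOQ at $93.99 = 537.2 < 5700, so use break Q=5700: TC = 11,100×$93.99 + (11,100/5700.0)×281 + (5700.0/2)×0.23×$93.99 = $1,105,446.66.
Lowest total cost is $1,098,541.82 at Q = 526.3.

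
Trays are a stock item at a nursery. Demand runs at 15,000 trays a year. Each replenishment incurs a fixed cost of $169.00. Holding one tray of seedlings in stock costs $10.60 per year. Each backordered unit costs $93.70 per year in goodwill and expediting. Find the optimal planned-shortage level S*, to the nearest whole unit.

S* ≈ 74 trays

With planned backorders, Q* = √(2DS/H) · √((H+B)/B).
√(2DS/H) = √(2 × 15,000 × 169 / 10.6) = 691.594.
√((H+B)/B) = √((10.6+93.7)/93.7) = 1.0550.
Q* ≈ 729.665.
S* = Q* · H/(H+B) = 729.665 × 10.6/104.3 ≈ 74.156.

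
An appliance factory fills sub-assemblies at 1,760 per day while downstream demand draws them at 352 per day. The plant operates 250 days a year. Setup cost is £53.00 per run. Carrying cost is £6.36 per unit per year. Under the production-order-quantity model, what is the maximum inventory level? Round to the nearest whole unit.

I_max ≈ 1,083 sub-assemblies

Annual demand D = 352 × 250 = 88,000.
Production build-up factor (1 − d/p) = 1 − 352/1,760 = 0.8000.
Q* = √(2DS / (H(1 − d/p))) = √(2 × 88,000 × 53 / (6.36 × 0.8000)).
= √(9,328,000 / 5.088) ≈ 1354.006.
Maximum inventory = Q*(1 − d/p) = 1354.006 × 0.8000 ≈ 1083.205.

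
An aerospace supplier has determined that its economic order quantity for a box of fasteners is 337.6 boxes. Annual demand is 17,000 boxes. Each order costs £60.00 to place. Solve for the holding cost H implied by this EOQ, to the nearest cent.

H ≈ £17.90

Squaring Q* = √(2DS/H) gives Q*² = 2DS/H.
From Q* = √(2DS/H): H = 2DS / Q*² = 2 × 17,000 × 60 / 337.6² = 17.8989.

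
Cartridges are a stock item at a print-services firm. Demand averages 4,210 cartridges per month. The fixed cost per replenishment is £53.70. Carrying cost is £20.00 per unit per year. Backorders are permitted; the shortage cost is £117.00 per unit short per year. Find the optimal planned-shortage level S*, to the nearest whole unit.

Annual demand D = 4,210 × 12 = 50,520.
With planned backorders, Q* = √(2DS/H) · √((H+B)/B).
√(2DS/H) = √(2 × 50,520 × 53.7 / 20) = 520.857.
√((H+B)/B) = √((20+117)/117) = 1.0821.
Q* ≈ 563.620.
S* = Q* · H/(H+B) = 563.620 × 20/137 ≈ 82.280.

S* ≈ 82 cartridges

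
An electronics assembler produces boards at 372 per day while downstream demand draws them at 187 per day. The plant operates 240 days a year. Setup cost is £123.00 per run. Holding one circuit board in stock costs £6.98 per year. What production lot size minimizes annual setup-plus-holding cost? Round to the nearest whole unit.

Annual demand D = 187 × 240 = 44,880.
Production build-up factor (1 − d/p) = 1 − 187/372 = 0.4973.
Q* = √(2DS / (H(1 − d/p))) = √(2 × 44,880 × 123 / (6.98 × 0.4973)).
= √(11,040,480 / 3.4712) ≈ 1783.413.

Q* ≈ 1,783 boards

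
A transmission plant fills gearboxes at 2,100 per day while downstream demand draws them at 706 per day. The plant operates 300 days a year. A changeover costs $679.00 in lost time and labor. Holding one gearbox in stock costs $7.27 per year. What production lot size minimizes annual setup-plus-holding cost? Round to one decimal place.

Q* ≈ 7,720.1 gearboxes

Annual demand D = 706 × 300 = 211,800.
Production build-up factor (1 − d/p) = 1 − 706/2,100 = 0.6638.
Q* = √(2DS / (H(1 − d/p))) = √(2 × 211,800 × 679 / (7.27 × 0.6638)).
= √(287,624,400 / 4.8259) ≈ 7720.118.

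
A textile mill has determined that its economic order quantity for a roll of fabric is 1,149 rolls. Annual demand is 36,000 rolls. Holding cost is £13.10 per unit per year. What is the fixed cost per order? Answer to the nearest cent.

Squaring Q* = √(2DS/H) gives Q*² = 2DS/H.
From Q* = √(2DS/H): S = Q*²H / (2D) = 1,149² × 13.1 / (2 × 36,000) = 240.2032.

S ≈ £240.20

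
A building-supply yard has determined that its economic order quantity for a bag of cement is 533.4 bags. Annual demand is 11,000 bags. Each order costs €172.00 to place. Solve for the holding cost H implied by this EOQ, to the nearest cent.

H ≈ €13.30

The basic EOQ model gives Q* = √(2DS/H); rearrange for the unknown.
From Q* = √(2DS/H): H = 2DS / Q*² = 2 × 11,000 × 172 / 533.4² = 13.2998.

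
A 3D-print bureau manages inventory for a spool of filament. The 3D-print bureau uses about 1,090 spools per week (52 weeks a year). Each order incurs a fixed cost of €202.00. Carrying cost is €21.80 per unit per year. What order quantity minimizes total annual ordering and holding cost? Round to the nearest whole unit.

Annual demand D = 1,090 × 52 = 56,680.
EOQ = √(2DS / H) = √(2 × 56,680 × 202 / 21.8).
= √(22,898,720 / 21.8) = √1,050,400 ≈ 1024.890.

Q* ≈ 1,025 spools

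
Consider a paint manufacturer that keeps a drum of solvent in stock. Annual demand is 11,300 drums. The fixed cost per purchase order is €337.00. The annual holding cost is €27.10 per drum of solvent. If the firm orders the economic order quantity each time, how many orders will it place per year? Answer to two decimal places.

N ≈ 21.32 orders per year

EOQ = √(2DS/H) = √(2 × 11,300 × 337 / 27.1) ≈ 530.13.
Orders per year = D / Q* = 11,300 / 530.13 ≈ 21.315.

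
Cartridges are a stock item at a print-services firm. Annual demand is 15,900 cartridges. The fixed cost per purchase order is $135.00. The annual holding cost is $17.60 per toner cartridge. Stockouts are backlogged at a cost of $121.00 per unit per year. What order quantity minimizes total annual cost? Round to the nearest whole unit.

With planned backorders, Q* = √(2DS/H) · √((H+B)/B).
√(2DS/H) = √(2 × 15,900 × 135 / 17.6) = 493.883.
√((H+B)/B) = √((17.6+121)/121) = 1.0703.
Q* ≈ 528.583.

Q* ≈ 529 cartridges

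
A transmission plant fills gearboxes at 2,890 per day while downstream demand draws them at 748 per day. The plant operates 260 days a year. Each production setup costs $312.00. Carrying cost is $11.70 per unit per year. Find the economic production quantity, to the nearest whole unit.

Q* ≈ 3,741 gearboxes

Annual demand D = 748 × 260 = 194,480.
Production build-up factor (1 − d/p) = 1 − 748/2,890 = 0.7412.
Q* = √(2DS / (H(1 − d/p))) = √(2 × 194,480 × 312 / (11.7 × 0.7412)).
= √(121,355,520 / 8.6718) ≈ 3740.899.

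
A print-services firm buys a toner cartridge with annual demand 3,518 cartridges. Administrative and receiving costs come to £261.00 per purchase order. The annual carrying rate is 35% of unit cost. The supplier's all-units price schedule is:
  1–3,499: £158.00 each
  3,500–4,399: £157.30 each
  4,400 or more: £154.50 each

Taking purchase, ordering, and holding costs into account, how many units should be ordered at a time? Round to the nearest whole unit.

Q* ≈ 182 cartridges

Holding cost per unit per year at price C is H = 0.35·C.
Evaluate total cost at each tier's feasible EOQ or, if the EOQ is below the tier, at the tier's minimum quantity.
EOQ at £158.00 = 182.2 (feasible in tier 1): TC = 3,518×£158.00 + (3,518/182.2)×261 + (182.2/2)×0.35×£158.00 = £565,921.34.
EOQ at £157.30 = 182.6 < 3500, so use break Q=3500: TC = 3,518×£157.30 + (3,518/3500.0)×261 + (3500.0/2)×0.35×£157.30 = £649,989.99.
EOQ at £154.50 = 184.3 < 4400, so use break Q=4400: TC = 3,518×£154.50 + (3,518/4400.0)×261 + (4400.0/2)×0.35×£154.50 = £662,704.68.
Lowest total cost is £565,921.34 at Q = 182.2.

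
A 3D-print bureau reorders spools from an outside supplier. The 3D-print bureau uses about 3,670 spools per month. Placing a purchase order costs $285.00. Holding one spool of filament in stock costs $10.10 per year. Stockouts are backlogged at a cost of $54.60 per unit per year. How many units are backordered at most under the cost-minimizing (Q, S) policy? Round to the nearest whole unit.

Annual demand D = 3,670 × 12 = 44,040.
With planned backorders, Q* = √(2DS/H) · √((H+B)/B).
√(2DS/H) = √(2 × 44,040 × 285 / 10.1) = 1576.523.
√((H+B)/B) = √((10.1+54.6)/54.6) = 1.0886.
Q* ≈ 1716.154.
S* = Q* · H/(H+B) = 1716.154 × 10.1/64.7 ≈ 267.900.

S* ≈ 268 spools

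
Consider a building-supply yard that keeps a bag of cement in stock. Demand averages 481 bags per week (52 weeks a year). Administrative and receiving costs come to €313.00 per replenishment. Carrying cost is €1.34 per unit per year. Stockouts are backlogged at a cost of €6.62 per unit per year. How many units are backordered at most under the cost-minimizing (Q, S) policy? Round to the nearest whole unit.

Annual demand D = 481 × 52 = 25,012.
With planned backorders, Q* = √(2DS/H) · √((H+B)/B).
√(2DS/H) = √(2 × 25,012 × 313 / 1.34) = 3418.291.
√((H+B)/B) = √((1.34+6.62)/6.62) = 1.0965.
Q* ≈ 3748.319.
S* = Q* · H/(H+B) = 3748.319 × 1.34/7.96 ≈ 630.998.

S* ≈ 631 bags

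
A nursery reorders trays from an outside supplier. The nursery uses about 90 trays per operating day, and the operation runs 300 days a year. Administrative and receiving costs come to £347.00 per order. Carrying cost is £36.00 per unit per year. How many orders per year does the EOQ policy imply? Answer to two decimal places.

Annual demand D = 90 × 300 = 27,000.
EOQ = √(2DS/H) = √(2 × 27,000 × 347 / 36) ≈ 721.46.
Orders per year = D / Q* = 27,000 / 721.46 ≈ 37.424.

N ≈ 37.42 orders per year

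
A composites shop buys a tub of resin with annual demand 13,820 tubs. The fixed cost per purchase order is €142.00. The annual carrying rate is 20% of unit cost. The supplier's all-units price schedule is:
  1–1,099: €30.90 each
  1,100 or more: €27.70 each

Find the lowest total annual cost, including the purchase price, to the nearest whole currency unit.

Holding cost per unit per year at price C is H = 0.20·C.
Evaluate total cost at each tier's feasible EOQ or, if the EOQ is below the tier, at the tier's minimum quantity.
EOQ at €30.90 = 796.9 (feasible in tier 1): TC = 13,820×€30.90 + (13,820/796.9)×142 + (796.9/2)×0.20×€30.90 = €431,963.01.
EOQ at €27.70 = 841.7 < 1100, so use break Q=1100: TC = 13,820×€27.70 + (13,820/1100.0)×142 + (1100.0/2)×0.20×€27.70 = €387,645.04.
Lowest total cost among the candidates is at Q = 1100.0.

TC* ≈ €387,645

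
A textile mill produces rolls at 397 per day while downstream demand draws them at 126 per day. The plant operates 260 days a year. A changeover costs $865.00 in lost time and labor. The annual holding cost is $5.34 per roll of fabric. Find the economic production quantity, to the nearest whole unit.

Q* ≈ 3,943 rolls

Annual demand D = 126 × 260 = 32,760.
Production build-up factor (1 − d/p) = 1 − 126/397 = 0.6826.
Q* = √(2DS / (H(1 − d/p))) = √(2 × 32,760 × 865 / (5.34 × 0.6826)).
= √(56,674,800 / 3.6452) ≈ 3943.074.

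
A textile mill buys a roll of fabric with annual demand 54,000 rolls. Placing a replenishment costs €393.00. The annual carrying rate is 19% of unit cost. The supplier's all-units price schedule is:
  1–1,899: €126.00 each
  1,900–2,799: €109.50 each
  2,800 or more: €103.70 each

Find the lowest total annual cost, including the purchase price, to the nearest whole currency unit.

TC* ≈ €5,634,963

Holding cost per unit per year at price C is H = 0.19·C.
Candidates are each tier's EOQ (if it falls in that tier) and each price-break quantity.
EOQ at €126.00 = 1331.5 (feasible in tier 1): TC = 54,000×€126.00 + (54,000/1331.5)×393 + (1331.5/2)×0.19×€126.00 = €6,835,876.47.
EOQ at €109.50 = 1428.3 < 1900, so use break Q=1900: TC = 54,000×€109.50 + (54,000/1900.0)×393 + (1900.0/2)×0.19×€109.50 = €5,943,934.22.
EOQ at €103.70 = 1467.7 < 2800, so use break Q=2800: TC = 54,000×€103.70 + (54,000/2800.0)×393 + (2800.0/2)×0.19×€103.70 = €5,634,963.49.
Lowest total cost among the candidates is at Q = 2800.0.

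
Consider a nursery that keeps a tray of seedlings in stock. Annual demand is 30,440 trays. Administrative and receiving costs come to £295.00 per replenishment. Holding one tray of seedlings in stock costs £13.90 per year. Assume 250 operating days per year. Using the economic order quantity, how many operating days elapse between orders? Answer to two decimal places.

EOQ = √(2DS/H) = √(2 × 30,440 × 295 / 13.9) ≈ 1136.69.
Cycle time = Q*/D × 250 = 1136.69 / 30,440 × 250 ≈ 9.335 days.

T ≈ 9.34 days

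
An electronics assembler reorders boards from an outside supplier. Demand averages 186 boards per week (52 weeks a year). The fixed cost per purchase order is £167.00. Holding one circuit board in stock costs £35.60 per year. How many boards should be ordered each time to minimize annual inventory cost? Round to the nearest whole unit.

Q* ≈ 301 boards

Annual demand D = 186 × 52 = 9,672.
EOQ = √(2DS / H) = √(2 × 9,672 × 167 / 35.6).
= √(3,230,448 / 35.6) = √90,742.9213 ≈ 301.236.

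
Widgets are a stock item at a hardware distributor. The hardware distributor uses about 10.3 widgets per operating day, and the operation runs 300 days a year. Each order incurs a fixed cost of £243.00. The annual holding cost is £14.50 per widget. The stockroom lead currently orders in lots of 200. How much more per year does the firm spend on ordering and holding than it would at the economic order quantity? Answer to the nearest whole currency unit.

Annual demand D = 10.3 × 300 = 3,090.
EOQ = √(2DS/H) = √(2 × 3,090 × 243 / 14.5) ≈ 321.82.
Cost at Q* = (D/Q*)S + (Q*/2)H = √(2DSH) ≈ £4,666.39.
Cost at Q = 200: (3,090/200)×243 + (200/2)×14.5 = £3,754.35 + £1,450.00 = £5,204.35.
Excess = £5,204.35 − £4,666.39 = £537.96.

Extra cost ≈ £538 per year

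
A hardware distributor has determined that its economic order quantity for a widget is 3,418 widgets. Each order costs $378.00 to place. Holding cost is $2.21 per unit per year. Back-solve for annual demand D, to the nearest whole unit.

The basic EOQ model gives Q* = √(2DS/H); rearrange for the unknown.
From Q* = √(2DS/H): D = Q*²H / (2S) = 3,418² × 2.21 / (2 × 378) = 34151.878.

D ≈ 34,152 widgets per year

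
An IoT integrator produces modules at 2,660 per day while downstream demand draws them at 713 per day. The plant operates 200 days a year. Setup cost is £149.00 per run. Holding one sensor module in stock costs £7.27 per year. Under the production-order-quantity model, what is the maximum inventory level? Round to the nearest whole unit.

Annual demand D = 713 × 200 = 142,600.
Production build-up factor (1 − d/p) = 1 − 713/2,660 = 0.7320.
Q* = √(2DS / (H(1 − d/p))) = √(2 × 142,600 × 149 / (7.27 × 0.7320)).
= √(42,494,800 / 5.3213) ≈ 2825.911.
Maximum inventory = Q*(1 − d/p) = 2825.911 × 0.7320 ≈ 2068.440.

I_max ≈ 2,068 modules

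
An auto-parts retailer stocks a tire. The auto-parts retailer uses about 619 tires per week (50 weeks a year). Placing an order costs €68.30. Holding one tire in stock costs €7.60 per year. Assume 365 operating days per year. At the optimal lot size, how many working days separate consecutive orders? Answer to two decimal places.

Annual demand D = 619 × 50 = 30,950.
Q* = √(2DS/H) = √(2 × 30,950 × 68.3 / 7.6) ≈ 745.85.
Cycle time = Q*/D × 365 = 745.85 / 30,950 × 365 ≈ 8.796 days.

T ≈ 8.80 days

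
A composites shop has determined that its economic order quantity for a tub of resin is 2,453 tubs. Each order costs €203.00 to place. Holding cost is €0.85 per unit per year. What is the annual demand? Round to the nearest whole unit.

D ≈ 12,598 tubs per year

Invert the EOQ relation Q*² = 2DS/H.
From Q* = √(2DS/H): D = Q*²H / (2S) = 2,453² × 0.85 / (2 × 203) = 12597.605.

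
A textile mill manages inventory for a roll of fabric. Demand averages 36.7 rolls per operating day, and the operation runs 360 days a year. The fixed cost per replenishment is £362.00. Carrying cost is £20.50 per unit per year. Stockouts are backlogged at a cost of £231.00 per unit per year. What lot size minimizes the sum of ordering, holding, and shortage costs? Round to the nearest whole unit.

Annual demand D = 36.7 × 360 = 13,212.
With planned backorders, Q* = √(2DS/H) · √((H+B)/B).
√(2DS/H) = √(2 × 13,212 × 362 / 20.5) = 683.088.
√((H+B)/B) = √((20.5+231)/231) = 1.0434.
Q* ≈ 712.754.

Q* ≈ 713 rolls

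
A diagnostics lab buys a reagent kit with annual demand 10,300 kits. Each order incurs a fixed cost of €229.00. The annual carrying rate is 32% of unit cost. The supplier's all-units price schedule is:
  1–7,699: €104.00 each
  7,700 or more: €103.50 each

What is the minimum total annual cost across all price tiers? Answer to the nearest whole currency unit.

TC* ≈ €1,083,730

Holding cost per unit per year at price C is H = 0.32·C.
Evaluate total cost at each tier's feasible EOQ or, if the EOQ is below the tier, at the tier's minimum quantity.
EOQ at €104.00 = 376.5 (feasible in tier 1): TC = 10,300×€104.00 + (10,300/376.5)×229 + (376.5/2)×0.32×€104.00 = €1,083,729.77.
EOQ at €103.50 = 377.4 < 7700, so use break Q=7700: TC = 10,300×€103.50 + (10,300/7700.0)×229 + (7700.0/2)×0.32×€103.50 = €1,193,868.32.
Lowest total cost among the candidates is at Q = 376.5.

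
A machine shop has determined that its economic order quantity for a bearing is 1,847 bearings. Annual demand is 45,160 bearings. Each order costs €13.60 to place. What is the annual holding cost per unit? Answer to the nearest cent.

The basic EOQ model gives Q* = √(2DS/H); rearrange for the unknown.
From Q* = √(2DS/H): H = 2DS / Q*² = 2 × 45,160 × 13.6 / 1,847² = 0.3601.

H ≈ €0.36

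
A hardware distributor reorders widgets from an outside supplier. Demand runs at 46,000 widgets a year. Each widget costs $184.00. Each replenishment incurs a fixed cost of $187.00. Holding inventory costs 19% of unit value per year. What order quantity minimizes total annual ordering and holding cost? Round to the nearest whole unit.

Holding cost H = 0.19 × $184.00 = $34.9600 per unit per year.
EOQ = √(2DS / H) = √(2 × 46,000 × 187 / 34.96).
= √(17,204,000 / 34.96) = √492,105.2632 ≈ 701.502.

Q* ≈ 702 widgets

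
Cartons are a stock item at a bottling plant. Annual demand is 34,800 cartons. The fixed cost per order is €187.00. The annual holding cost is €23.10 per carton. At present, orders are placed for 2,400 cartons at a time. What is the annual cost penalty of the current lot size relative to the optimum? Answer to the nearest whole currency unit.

Extra cost ≈ €13,092 per year

EOQ = √(2DS/H) = √(2 × 34,800 × 187 / 23.1) ≈ 750.62.
Cost at Q* = (D/Q*)S + (Q*/2)H = √(2DSH) ≈ €17,339.29.
Cost at Q = 2,400: (34,800/2,400)×187 + (2,400/2)×23.1 = €2,711.50 + €27,720.00 = €30,431.50.
Excess = €30,431.50 − €17,339.29 = €13,092.21.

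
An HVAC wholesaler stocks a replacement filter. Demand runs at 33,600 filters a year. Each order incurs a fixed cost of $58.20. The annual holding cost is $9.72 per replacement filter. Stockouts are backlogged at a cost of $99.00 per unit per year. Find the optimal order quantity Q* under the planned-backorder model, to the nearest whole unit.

Q* ≈ 665 filters

With planned backorders, Q* = √(2DS/H) · √((H+B)/B).
√(2DS/H) = √(2 × 33,600 × 58.2 / 9.72) = 634.327.
√((H+B)/B) = √((9.72+99)/99) = 1.0479.
Q* ≈ 664.737.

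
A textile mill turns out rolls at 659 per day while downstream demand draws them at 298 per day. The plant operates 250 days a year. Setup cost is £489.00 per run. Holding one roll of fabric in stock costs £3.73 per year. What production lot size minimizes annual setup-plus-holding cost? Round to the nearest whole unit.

Annual demand D = 298 × 250 = 74,500.
Production build-up factor (1 − d/p) = 1 − 298/659 = 0.5478.
Q* = √(2DS / (H(1 − d/p))) = √(2 × 74,500 × 489 / (3.73 × 0.5478)).
= √(72,861,000 / 2.0433) ≈ 5971.484.

Q* ≈ 5,971 rolls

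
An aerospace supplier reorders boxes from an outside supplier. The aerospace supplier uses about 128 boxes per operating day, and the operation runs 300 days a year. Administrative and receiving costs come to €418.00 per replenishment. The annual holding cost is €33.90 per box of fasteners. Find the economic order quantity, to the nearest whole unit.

Q* ≈ 973 boxes

Annual demand D = 128 × 300 = 38,400.
EOQ = √(2DS / H) = √(2 × 38,400 × 418 / 33.9).
= √(32,102,400 / 33.9) = √946,973.4513 ≈ 973.126.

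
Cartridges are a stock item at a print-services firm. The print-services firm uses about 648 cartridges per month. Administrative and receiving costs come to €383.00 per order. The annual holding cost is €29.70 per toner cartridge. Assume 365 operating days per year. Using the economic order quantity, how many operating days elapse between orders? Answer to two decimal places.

T ≈ 21.02 days

Annual demand D = 648 × 12 = 7,776.
The optimal lot size = √(2DS/H) = √(2 × 7,776 × 383 / 29.7) ≈ 447.83.
Cycle time = Q*/D × 365 = 447.83 / 7,776 × 365 ≈ 21.021 days.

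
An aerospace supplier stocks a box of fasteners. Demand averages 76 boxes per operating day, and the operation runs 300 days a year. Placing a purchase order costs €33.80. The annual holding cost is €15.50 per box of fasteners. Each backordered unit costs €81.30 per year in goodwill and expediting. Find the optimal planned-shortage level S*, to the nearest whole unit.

Annual demand D = 76 × 300 = 22,800.
With planned backorders, Q* = √(2DS/H) · √((H+B)/B).
√(2DS/H) = √(2 × 22,800 × 33.8 / 15.5) = 315.337.
√((H+B)/B) = √((15.5+81.3)/81.3) = 1.0912.
Q* ≈ 344.086.
S* = Q* · H/(H+B) = 344.086 × 15.5/96.8 ≈ 55.096.

S* ≈ 55 boxes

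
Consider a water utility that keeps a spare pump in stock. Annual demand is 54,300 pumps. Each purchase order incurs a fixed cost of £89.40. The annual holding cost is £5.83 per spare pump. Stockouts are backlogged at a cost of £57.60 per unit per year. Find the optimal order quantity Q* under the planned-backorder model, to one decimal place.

With planned backorders, Q* = √(2DS/H) · √((H+B)/B).
√(2DS/H) = √(2 × 54,300 × 89.4 / 5.83) = 1290.474.
√((H+B)/B) = √((5.83+57.6)/57.6) = 1.0494.
Q* ≈ 1354.208.

Q* ≈ 1,354.2 pumps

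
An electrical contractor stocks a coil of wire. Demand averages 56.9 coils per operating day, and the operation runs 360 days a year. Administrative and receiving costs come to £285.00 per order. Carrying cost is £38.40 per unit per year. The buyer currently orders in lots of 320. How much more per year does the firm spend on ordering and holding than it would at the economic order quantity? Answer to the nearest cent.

Extra cost ≈ £3,213.20 per year

Annual demand D = 56.9 × 360 = 20,484.
EOQ = √(2DS/H) = √(2 × 20,484 × 285 / 38.4) ≈ 551.42.
Cost at Q* = (D/Q*)S + (Q*/2)H = √(2DSH) ≈ £21,174.37.
Cost at Q = 320: (20,484/320)×285 + (320/2)×38.4 = £18,243.56 + £6,144.00 = £24,387.56.
Excess = £24,387.56 − £21,174.37 = £3,213.20.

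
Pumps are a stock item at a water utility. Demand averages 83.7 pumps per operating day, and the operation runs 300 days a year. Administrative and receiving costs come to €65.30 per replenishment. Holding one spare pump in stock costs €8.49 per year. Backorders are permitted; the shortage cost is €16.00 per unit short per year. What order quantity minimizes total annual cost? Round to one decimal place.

Q* ≈ 768.9 pumps

Annual demand D = 83.7 × 300 = 25,110.
With planned backorders, Q* = √(2DS/H) · √((H+B)/B).
√(2DS/H) = √(2 × 25,110 × 65.3 / 8.49) = 621.500.
√((H+B)/B) = √((8.49+16)/16) = 1.2372.
Q* ≈ 768.910.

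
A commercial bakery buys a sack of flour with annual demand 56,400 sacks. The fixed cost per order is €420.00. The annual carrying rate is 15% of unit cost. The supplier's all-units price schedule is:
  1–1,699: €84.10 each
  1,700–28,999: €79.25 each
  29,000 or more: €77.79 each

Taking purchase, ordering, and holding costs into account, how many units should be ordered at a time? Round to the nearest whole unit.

Holding cost per unit per year at price C is H = 0.15·C.
Evaluate total cost at each tier's feasible EOQ or, if the EOQ is below the tier, at the tier's minimum quantity.
Tier 1 (€84.10): EOQ = 1937.9 exceeds tier's upper bound 1699, so this tier is dominated.
EOQ at €79.25 = 1996.3 (feasible in tier 2): TC = 56,400×€79.25 + (56,400/1996.3)×420 + (1996.3/2)×0.15×€79.25 = €4,493,431.46.
EOQ at €77.79 = 2015.0 < 29000, so use break Q=29000: TC = 56,400×€77.79 + (56,400/29000.0)×420 + (29000.0/2)×0.15×€77.79 = €4,557,366.08.
Lowest total cost is €4,493,431.46 at Q = 1996.3.

Q* ≈ 1,996 sacks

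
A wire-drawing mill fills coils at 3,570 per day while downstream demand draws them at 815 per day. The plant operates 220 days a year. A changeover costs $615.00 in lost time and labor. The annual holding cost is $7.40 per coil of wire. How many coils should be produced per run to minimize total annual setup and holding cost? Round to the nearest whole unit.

Annual demand D = 815 × 220 = 179,300.
Production build-up factor (1 − d/p) = 1 − 815/3,570 = 0.7717.
Q* = √(2DS / (H(1 − d/p))) = √(2 × 179,300 × 615 / (7.4 × 0.7717)).
= √(220,539,000 / 5.7106) ≈ 6214.413.

Q* ≈ 6,214 coils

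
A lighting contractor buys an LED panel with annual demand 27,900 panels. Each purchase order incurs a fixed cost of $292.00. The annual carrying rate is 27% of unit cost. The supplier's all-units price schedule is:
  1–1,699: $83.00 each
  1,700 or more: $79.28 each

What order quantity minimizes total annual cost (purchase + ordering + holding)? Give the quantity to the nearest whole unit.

Holding cost per unit per year at price C is H = 0.27·C.
For each price level, check whether its EOQ is feasible; otherwise the best quantity at that price is the breakpoint.
EOQ at $83.00 = 852.7 (feasible in tier 1): TC = 27,900×$83.00 + (27,900/852.7)×292 + (852.7/2)×0.27×$83.00 = $2,334,808.63.
EOQ at $79.28 = 872.5 < 1700, so use break Q=1700: TC = 27,900×$79.28 + (27,900/1700.0)×292 + (1700.0/2)×0.27×$79.28 = $2,234,899.00.
Lowest total cost is $2,234,899.00 at Q = 1700.0.

Q* ≈ 1,700 panels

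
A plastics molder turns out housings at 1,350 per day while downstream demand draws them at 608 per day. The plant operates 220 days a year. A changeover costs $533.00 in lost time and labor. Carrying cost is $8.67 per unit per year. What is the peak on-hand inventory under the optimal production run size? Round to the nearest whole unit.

I_max ≈ 3,007 housings

Annual demand D = 608 × 220 = 133,760.
Production build-up factor (1 − d/p) = 1 − 608/1,350 = 0.5496.
Q* = √(2DS / (H(1 − d/p))) = √(2 × 133,760 × 533 / (8.67 × 0.5496)).
= √(142,588,160 / 4.7653) ≈ 5470.123.
Maximum inventory = Q*(1 − d/p) = 5470.123 × 0.5496 ≈ 3006.542.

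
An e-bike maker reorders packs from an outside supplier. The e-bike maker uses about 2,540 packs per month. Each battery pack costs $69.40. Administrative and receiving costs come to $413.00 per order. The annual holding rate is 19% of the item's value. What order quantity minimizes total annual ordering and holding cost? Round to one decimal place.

Q* ≈ 1,381.8 packs

Annual demand D = 2,540 × 12 = 30,480.
Holding cost H = 0.19 × $69.40 = $13.1860 per unit per year.
EOQ = √(2DS / H) = √(2 × 30,480 × 413 / 13.186).
= √(25,176,480 / 13.186) = √1,909,334.1423 ≈ 1381.787.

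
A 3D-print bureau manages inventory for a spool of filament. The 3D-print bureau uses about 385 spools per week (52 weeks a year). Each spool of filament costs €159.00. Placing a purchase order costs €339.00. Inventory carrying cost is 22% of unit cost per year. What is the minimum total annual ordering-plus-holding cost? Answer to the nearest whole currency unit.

TC* ≈ €21,790

Annual demand D = 385 × 52 = 20,020.
Holding cost H = 0.22 × €159.00 = €34.9800 per unit per year.
EOQ = √(2DS/H) = √(2 × 20,020 × 339 / 34.98) ≈ 622.93.
At Q*, ordering cost (D/Q*)S equals holding cost (Q*/2)H, each = √(DSH/2).
Minimum total = √(2DSH) = √(2 × 20,020 × 339 × 34.98) ≈ 21789.978.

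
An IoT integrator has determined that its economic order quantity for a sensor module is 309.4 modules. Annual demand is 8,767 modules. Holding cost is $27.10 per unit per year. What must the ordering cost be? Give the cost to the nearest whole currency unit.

The basic EOQ model gives Q* = √(2DS/H); rearrange for the unknown.
From Q* = √(2DS/H): S = Q*²H / (2D) = 309.4² × 27.1 / (2 × 8,767) = 147.9547.

S ≈ $148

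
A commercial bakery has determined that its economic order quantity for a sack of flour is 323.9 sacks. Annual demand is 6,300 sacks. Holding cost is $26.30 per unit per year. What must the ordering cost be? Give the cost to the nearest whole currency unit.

Squaring Q* = √(2DS/H) gives Q*² = 2DS/H.
From Q* = √(2DS/H): S = Q*²H / (2D) = 323.9² × 26.3 / (2 × 6,300) = 218.9813.

S ≈ $219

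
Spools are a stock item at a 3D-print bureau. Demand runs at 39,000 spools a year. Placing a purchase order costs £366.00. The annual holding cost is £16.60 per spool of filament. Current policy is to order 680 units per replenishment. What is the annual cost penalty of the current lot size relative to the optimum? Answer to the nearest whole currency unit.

EOQ = √(2DS/H) = √(2 × 39,000 × 366 / 16.6) ≈ 1311.40.
Cost at Q* = (D/Q*)S + (Q*/2)H = √(2DSH) ≈ £21,769.17.
Cost at Q = 680: (39,000/680)×366 + (680/2)×16.6 = £20,991.18 + £5,644.00 = £26,635.18.
Excess = £26,635.18 − £21,769.17 = £4,866.01.

Extra cost ≈ £4,866 per year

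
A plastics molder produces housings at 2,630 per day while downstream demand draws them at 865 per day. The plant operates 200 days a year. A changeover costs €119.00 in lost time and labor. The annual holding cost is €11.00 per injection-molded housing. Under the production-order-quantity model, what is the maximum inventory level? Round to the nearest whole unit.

Annual demand D = 865 × 200 = 173,000.
Production build-up factor (1 − d/p) = 1 − 865/2,630 = 0.6711.
Q* = √(2DS / (H(1 − d/p))) = √(2 × 173,000 × 119 / (11 × 0.6711)).
= √(41,174,000 / 7.3821) ≈ 2361.678.
Maximum inventory = Q*(1 − d/p) = 2361.678 × 0.6711 ≈ 1584.928.

I_max ≈ 1,585 housings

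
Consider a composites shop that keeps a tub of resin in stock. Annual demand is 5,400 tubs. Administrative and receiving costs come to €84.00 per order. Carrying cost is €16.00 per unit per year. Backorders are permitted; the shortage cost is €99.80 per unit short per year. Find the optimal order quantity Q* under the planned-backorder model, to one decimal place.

Q* ≈ 256.5 tubs

With planned backorders, Q* = √(2DS/H) · √((H+B)/B).
√(2DS/H) = √(2 × 5,400 × 84 / 16) = 238.118.
√((H+B)/B) = √((16+99.8)/99.8) = 1.0772.
Q* ≈ 256.496.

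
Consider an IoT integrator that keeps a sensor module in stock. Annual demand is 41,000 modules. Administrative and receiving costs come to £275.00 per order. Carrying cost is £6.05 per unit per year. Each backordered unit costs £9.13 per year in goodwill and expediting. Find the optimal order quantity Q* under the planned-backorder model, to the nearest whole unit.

Q* ≈ 2,489 modules

With planned backorders, Q* = √(2DS/H) · √((H+B)/B).
√(2DS/H) = √(2 × 41,000 × 275 / 6.05) = 1930.615.
√((H+B)/B) = √((6.05+9.13)/9.13) = 1.2894.
Q* ≈ 2489.408.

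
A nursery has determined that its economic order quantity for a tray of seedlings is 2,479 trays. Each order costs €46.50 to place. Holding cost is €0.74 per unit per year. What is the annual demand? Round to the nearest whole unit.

D ≈ 48,899 trays per year

Squaring Q* = √(2DS/H) gives Q*² = 2DS/H.
From Q* = √(2DS/H): D = Q*²H / (2S) = 2,479² × 0.74 / (2 × 46.5) = 48899.208.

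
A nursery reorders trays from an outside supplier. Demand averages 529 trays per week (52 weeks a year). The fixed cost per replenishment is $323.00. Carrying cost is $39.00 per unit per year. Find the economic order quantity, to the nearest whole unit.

Q* ≈ 675 trays

Annual demand D = 529 × 52 = 27,508.
EOQ = √(2DS / H) = √(2 × 27,508 × 323 / 39).
= √(17,770,168 / 39) = √455,645.3333 ≈ 675.015.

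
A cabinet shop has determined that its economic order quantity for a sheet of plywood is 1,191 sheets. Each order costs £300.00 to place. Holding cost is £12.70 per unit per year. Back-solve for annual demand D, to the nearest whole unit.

D ≈ 30,025 sheets per year

Squaring Q* = √(2DS/H) gives Q*² = 2DS/H.
From Q* = √(2DS/H): D = Q*²H / (2S) = 1,191² × 12.7 / (2 × 300) = 30024.514.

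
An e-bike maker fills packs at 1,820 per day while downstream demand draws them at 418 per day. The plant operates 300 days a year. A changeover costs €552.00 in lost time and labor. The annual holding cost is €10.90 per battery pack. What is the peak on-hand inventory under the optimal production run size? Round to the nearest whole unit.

Annual demand D = 418 × 300 = 125,400.
Production build-up factor (1 − d/p) = 1 − 418/1,820 = 0.7703.
Q* = √(2DS / (H(1 − d/p))) = √(2 × 125,400 × 552 / (10.9 × 0.7703)).
= √(138,441,600 / 8.3966) ≈ 4060.521.
Maximum inventory = Q*(1 − d/p) = 4060.521 × 0.7703 ≈ 3127.940.

I_max ≈ 3,128 packs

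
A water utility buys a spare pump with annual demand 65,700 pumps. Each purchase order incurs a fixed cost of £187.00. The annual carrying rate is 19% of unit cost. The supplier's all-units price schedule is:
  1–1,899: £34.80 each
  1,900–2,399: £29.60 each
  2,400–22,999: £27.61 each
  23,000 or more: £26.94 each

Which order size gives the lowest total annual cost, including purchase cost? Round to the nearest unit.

Q* ≈ 2,400 pumps

Holding cost per unit per year at price C is H = 0.19·C.
Candidates are each tier's EOQ (if it falls in that tier) and each price-break quantity.
Tier 1 (£34.80): EOQ = 1927.8 exceeds tier's upper bound 1899, so this tier is dominated.
EOQ at £29.60 = 2090.2 (feasible in tier 2): TC = 65,700×£29.60 + (65,700/2090.2)×187 + (2090.2/2)×0.19×£29.60 = £1,956,475.50.
EOQ at £27.61 = 2164.3 < 2400, so use break Q=2400: TC = 65,700×£27.61 + (65,700/2400.0)×187 + (2400.0/2)×0.19×£27.61 = £1,825,391.21.
EOQ at £26.94 = 2191.0 < 23000, so use break Q=23000: TC = 65,700×£26.94 + (65,700/23000.0)×187 + (23000.0/2)×0.19×£26.94 = £1,829,356.07.
Lowest total cost is £1,825,391.21 at Q = 2400.0.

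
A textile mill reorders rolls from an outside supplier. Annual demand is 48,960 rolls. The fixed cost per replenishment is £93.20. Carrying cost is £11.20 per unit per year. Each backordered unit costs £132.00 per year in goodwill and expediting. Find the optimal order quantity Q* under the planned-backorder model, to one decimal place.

Q* ≈ 940.2 rolls

With planned backorders, Q* = √(2DS/H) · √((H+B)/B).
√(2DS/H) = √(2 × 48,960 × 93.2 / 11.2) = 902.682.
√((H+B)/B) = √((11.2+132)/132) = 1.0416.
Q* ≈ 940.198.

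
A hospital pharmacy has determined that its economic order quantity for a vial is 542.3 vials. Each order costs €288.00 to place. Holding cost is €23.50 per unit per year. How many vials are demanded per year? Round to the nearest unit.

Squaring Q* = √(2DS/H) gives Q*² = 2DS/H.
From Q* = √(2DS/H): D = Q*²H / (2S) = 542.3² × 23.5 / (2 × 288) = 11998.435.

D ≈ 11,998 vials per year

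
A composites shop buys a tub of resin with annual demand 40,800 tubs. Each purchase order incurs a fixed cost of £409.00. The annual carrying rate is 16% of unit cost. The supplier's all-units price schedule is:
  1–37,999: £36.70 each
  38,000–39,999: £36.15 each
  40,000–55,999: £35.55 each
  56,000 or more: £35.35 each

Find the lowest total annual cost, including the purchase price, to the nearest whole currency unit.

TC* ≈ £1,511,359

Holding cost per unit per year at price C is H = 0.16·C.
Evaluate total cost at each tier's feasible EOQ or, if the EOQ is below the tier, at the tier's minimum quantity.
EOQ at £36.70 = 2384.0 (feasible in tier 1): TC = 40,800×£36.70 + (40,800/2384.0)×409 + (2384.0/2)×0.16×£36.70 = £1,511,359.09.
EOQ at £36.15 = 2402.1 < 38000, so use break Q=38000: TC = 40,800×£36.15 + (40,800/38000.0)×409 + (38000.0/2)×0.16×£36.15 = £1,585,255.14.
EOQ at £35.55 = 2422.3 < 40000, so use break Q=40000: TC = 40,800×£35.55 + (40,800/40000.0)×409 + (40000.0/2)×0.16×£35.55 = £1,564,617.18.
EOQ at £35.35 = 2429.1 < 56000, so use break Q=56000: TC = 40,800×£35.35 + (40,800/56000.0)×409 + (56000.0/2)×0.16×£35.35 = £1,600,945.99.
Lowest total cost among the candidates is at Q = 2384.0.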